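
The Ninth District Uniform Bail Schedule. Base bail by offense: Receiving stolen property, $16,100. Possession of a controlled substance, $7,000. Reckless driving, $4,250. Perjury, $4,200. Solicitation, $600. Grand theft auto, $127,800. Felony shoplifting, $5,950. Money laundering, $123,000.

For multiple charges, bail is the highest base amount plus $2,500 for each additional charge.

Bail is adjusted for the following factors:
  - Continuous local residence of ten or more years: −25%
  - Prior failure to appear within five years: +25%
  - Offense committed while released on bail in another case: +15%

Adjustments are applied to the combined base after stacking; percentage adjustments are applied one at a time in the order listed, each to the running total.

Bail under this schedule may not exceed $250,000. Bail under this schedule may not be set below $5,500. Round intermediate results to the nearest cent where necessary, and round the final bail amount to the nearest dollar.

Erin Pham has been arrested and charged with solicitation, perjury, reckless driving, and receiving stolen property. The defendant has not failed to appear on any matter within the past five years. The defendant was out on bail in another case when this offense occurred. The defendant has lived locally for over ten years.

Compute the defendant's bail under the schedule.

Base amounts from the schedule: solicitation $600; perjury $4,200; reckless driving $4,250; receiving stolen property $16,100.
Stacking rule: highest base plus $2,500 per additional charge. Highest is receiving stolen property at $16,100; 3 additional charges → +$7,500. Combined base = $23,600.
Continuous local residence of ten or more years (−25%): $23,600 × 0.75 = $17,700.
Offense committed while released on bail in another case (+15%): $17,700 × 1.15 = $20,355.
$20,355 is within the $250,000 maximum.
$20,355 is at or above the $5,500 minimum.

$20,355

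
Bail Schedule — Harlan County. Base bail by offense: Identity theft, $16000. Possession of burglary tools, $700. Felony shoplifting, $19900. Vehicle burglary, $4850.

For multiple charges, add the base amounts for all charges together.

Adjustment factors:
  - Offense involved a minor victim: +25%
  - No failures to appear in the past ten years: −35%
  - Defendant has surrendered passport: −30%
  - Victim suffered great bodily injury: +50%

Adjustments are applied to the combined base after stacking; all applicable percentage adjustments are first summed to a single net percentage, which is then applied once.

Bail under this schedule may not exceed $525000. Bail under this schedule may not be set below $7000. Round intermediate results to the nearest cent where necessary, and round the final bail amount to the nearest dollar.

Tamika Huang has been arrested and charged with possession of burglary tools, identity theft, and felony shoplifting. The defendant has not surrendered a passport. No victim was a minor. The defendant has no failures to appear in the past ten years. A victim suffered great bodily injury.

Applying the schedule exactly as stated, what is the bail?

Base amounts from the schedule: possession of burglary tools $700; identity theft $16000; felony shoplifting $19900.
Stacking rule: sum of all bases. $700 + $16000 + $19900 = $36600.
Net percentage adjustment: −35% +50% = +15%. $36600 × 1.15 = $42090.
$42090 is within the $525000 maximum.
$42090 is at or above the $7000 minimum.

$42090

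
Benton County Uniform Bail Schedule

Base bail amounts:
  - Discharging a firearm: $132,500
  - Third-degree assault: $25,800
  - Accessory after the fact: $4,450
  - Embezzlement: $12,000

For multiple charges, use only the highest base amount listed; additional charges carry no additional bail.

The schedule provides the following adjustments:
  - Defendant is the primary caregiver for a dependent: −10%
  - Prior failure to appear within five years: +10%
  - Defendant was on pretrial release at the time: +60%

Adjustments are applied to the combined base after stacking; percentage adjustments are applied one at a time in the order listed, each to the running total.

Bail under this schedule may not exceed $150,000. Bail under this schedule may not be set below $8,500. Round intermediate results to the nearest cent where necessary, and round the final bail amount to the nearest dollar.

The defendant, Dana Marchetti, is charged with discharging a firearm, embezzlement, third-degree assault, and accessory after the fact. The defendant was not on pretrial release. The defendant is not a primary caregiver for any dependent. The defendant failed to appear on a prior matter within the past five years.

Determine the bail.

$145,750

Base amounts from the schedule: discharging a firearm $132,500; embezzlement $12,000; third-degree assault $25,800; accessory after the fact $4,450.
Stacking rule: use the highest base only. Highest is discharging a firearm at $132,500. Combined base = $132,500.
Prior failure to appear within five years (+10%): $132,500 × 1.1 = $145,750.
$145,750 is within the $150,000 maximum.
$145,750 is at or above the $8,500 minimum.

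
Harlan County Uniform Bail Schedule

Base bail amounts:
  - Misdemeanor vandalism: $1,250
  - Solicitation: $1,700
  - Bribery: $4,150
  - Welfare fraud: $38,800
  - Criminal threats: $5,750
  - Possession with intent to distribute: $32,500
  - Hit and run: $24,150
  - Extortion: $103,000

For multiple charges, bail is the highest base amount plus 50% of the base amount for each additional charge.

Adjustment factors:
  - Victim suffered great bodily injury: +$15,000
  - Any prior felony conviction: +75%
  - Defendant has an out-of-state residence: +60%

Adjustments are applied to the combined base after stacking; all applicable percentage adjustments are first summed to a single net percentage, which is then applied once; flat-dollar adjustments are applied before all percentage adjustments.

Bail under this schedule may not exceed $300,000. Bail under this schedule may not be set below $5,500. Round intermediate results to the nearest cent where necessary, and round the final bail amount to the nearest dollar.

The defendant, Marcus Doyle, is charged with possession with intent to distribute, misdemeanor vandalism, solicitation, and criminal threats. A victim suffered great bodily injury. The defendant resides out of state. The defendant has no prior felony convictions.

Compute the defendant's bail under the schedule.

Base amounts from the schedule: possession with intent to distribute $32,500; misdemeanor vandalism $1,250; solicitation $1,700; criminal threats $5,750.
Stacking rule: highest base plus 50% of each additional charge. Highest is possession with intent to distribute at $32,500. Additional: $1,250 × 50% = $625; $1,700 × 50% = $850; $5,750 × 50% = $2,875. Combined base = $32,500 + $4,350 = $36,850.
Victim suffered great bodily injury (+$15,000 flat): $36,850 + $15,000 = $51,850.
Defendant has an out-of-state residence (+60%): $51,850 × 1.6 = $82,960.
$82,960 is within the $300,000 maximum.
$82,960 is at or above the $5,500 minimum.

$82,960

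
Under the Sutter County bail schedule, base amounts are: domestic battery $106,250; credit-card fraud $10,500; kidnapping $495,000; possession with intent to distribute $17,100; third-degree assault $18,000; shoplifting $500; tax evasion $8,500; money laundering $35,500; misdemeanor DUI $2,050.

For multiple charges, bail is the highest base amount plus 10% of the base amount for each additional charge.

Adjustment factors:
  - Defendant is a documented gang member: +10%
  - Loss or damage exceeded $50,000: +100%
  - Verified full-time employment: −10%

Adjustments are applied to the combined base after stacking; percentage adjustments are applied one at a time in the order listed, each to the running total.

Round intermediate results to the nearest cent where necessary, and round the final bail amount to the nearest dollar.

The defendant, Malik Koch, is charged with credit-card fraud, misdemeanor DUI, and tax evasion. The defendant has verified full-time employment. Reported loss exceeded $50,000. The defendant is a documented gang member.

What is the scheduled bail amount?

$22,879

Base amounts from the schedule: credit-card fraud $10,500; misdemeanor DUI $2,050; tax evasion $8,500.
Stacking rule: highest base plus 10% of each additional charge. Highest is credit-card fraud at $10,500. Additional: $2,050 × 10% = $205; $8,500 × 10% = $850. Combined base = $10,500 + $1,055 = $11,555.
Defendant is a documented gang member (+10%): $11,555 × 1.1 = $12,710.50.
Loss or damage exceeded $50,000 (+100%): $12,710.50 × 2 = $25,421.
Verified full-time employment (−10%): $25,421 × 0.9 = $22,878.90.
Rounded to the nearest dollar: $22,879.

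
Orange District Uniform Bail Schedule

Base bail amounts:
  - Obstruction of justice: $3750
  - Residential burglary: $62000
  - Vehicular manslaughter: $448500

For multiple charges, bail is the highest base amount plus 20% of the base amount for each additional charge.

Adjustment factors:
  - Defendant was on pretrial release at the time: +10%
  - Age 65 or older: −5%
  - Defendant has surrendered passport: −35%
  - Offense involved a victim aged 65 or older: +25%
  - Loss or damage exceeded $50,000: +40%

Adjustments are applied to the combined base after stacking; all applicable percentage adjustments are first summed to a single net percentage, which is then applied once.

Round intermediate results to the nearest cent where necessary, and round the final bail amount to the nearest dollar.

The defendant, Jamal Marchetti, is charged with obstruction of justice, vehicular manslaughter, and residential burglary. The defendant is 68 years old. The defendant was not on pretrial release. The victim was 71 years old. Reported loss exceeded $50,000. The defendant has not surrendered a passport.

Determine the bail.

$738640

Base amounts from the schedule: obstruction of justice $3750; vehicular manslaughter $448500; residential burglary $62000.
Stacking rule: highest base plus 20% of each additional charge. Highest is vehicular manslaughter at $448500. Additional: $3750 × 20% = $750; $62000 × 20% = $12400. Combined base = $448500 + $13150 = $461650.
Net percentage adjustment: −5% +25% +40% = +60%. $461650 × 1.6 = $738640.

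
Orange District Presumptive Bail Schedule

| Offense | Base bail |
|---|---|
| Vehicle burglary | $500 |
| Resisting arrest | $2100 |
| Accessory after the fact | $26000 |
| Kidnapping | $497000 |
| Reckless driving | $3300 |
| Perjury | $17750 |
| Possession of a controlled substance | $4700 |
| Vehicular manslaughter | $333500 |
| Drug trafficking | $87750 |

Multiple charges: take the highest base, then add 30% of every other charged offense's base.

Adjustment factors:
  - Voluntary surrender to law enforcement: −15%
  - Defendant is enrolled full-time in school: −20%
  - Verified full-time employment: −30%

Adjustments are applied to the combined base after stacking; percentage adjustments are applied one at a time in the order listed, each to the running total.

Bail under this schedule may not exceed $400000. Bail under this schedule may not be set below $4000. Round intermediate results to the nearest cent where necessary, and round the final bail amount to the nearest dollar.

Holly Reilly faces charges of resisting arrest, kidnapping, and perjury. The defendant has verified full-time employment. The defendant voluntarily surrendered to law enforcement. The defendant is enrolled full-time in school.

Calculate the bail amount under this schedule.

Base amounts from the schedule: resisting arrest $2100; kidnapping $497000; perjury $17750.
Stacking rule: highest base plus 30% of each additional charge. Highest is kidnapping at $497000. Additional: $2100 × 30% = $630; $17750 × 30% = $5325. Combined base = $497000 + $5955 = $502955.
Voluntary surrender to law enforcement (−15%): $502955 × 0.85 = $427511.75.
Defendant is enrolled full-time in school (−20%): $427511.75 × 0.8 = $342009.40.
Verified full-time employment (−30%): $342009.40 × 0.7 = $239406.58.
$239406.58 is within the $400000 maximum.
$239406.58 is at or above the $4000 minimum.
Rounded to the nearest dollar: $239407.

$239407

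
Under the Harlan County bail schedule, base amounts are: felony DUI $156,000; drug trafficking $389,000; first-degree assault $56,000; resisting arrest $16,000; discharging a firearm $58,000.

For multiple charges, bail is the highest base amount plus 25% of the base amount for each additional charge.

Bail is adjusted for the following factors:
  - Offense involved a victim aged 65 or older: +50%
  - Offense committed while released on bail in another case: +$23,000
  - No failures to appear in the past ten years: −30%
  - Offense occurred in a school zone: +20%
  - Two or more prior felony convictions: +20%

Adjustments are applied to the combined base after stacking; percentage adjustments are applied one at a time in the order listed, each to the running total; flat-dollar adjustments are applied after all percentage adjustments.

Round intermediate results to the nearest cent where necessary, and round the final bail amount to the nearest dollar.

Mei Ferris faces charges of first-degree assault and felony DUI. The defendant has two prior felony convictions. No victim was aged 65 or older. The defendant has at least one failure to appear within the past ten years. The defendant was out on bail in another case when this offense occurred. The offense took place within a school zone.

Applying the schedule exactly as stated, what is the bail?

$267,800

Base amounts from the schedule: first-degree assault $56,000; felony DUI $156,000.
Stacking rule: highest base plus 25% of each additional charge. Highest is felony DUI at $156,000. Additional: $56,000 × 25% = $14,000. Combined base = $156,000 + $14,000 = $170,000.
Offense occurred in a school zone (+20%): $170,000 × 1.2 = $204,000.
Two or more prior felony convictions (+20%): $204,000 × 1.2 = $244,800.
Offense committed while released on bail in another case (+$23,000 flat): $244,800 + $23,000 = $267,800.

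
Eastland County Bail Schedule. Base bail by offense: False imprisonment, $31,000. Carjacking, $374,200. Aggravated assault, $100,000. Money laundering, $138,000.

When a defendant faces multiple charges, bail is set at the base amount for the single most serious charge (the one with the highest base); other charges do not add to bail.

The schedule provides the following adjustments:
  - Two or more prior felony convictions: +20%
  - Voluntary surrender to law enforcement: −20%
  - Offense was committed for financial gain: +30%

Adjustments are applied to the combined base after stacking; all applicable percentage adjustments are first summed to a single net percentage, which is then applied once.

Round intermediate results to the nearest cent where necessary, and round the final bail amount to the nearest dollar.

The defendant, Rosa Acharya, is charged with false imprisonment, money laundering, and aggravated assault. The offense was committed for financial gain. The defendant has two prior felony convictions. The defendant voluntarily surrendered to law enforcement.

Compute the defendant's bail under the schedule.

Base amounts from the schedule: false imprisonment $31,000; money laundering $138,000; aggravated assault $100,000.
Stacking rule: use the highest base only. Highest is money laundering at $138,000. Combined base = $138,000.
Net percentage adjustment: +20% −20% +30% = +30%. $138,000 × 1.3 = $179,400.

$179,400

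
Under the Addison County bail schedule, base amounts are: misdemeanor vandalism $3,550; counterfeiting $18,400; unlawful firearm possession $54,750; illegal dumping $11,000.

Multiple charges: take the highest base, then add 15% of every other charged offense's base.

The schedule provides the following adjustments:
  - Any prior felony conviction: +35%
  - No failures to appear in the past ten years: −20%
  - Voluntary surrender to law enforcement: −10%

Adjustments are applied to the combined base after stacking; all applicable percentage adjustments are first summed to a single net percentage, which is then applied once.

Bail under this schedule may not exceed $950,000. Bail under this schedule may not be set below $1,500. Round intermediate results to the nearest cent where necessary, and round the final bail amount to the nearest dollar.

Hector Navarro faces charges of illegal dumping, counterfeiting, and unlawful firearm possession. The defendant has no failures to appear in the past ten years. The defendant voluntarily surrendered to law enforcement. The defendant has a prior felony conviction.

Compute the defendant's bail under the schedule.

$62,118

Base amounts from the schedule: illegal dumping $11,000; counterfeiting $18,400; unlawful firearm possession $54,750.
Stacking rule: highest base plus 15% of each additional charge. Highest is unlawful firearm possession at $54,750. Additional: $11,000 × 15% = $1,650; $18,400 × 15% = $2,760. Combined base = $54,750 + $4,410 = $59,160.
Net percentage adjustment: +35% −20% −10% = +5%. $59,160 × 1.05 = $62,118.
$62,118 is within the $950,000 maximum.
$62,118 is at or above the $1,500 minimum.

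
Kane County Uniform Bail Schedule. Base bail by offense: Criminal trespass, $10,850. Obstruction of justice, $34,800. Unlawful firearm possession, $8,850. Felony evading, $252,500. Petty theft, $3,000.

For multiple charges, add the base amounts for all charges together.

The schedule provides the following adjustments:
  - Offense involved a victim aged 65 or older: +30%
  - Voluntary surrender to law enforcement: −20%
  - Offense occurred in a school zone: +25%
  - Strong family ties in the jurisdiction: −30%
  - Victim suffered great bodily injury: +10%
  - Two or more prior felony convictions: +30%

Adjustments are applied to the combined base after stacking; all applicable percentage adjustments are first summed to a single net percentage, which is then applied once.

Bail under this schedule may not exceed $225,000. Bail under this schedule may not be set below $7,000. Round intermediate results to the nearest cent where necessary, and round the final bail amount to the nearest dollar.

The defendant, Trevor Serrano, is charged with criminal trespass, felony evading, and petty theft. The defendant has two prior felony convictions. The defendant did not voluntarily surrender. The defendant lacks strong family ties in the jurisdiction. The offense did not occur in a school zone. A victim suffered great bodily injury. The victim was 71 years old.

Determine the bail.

$225,000

Base amounts from the schedule: criminal trespass $10,850; felony evading $252,500; petty theft $3,000.
Stacking rule: sum of all bases. $10,850 + $252,500 + $3,000 = $266,350.
Net percentage adjustment: +30% +10% +30% = +70%. $266,350 × 1.7 = $452,795.
Result $452,795 exceeds the maximum of $225,000; bail is capped at $225,000.
$225,000 is at or above the $7,000 minimum.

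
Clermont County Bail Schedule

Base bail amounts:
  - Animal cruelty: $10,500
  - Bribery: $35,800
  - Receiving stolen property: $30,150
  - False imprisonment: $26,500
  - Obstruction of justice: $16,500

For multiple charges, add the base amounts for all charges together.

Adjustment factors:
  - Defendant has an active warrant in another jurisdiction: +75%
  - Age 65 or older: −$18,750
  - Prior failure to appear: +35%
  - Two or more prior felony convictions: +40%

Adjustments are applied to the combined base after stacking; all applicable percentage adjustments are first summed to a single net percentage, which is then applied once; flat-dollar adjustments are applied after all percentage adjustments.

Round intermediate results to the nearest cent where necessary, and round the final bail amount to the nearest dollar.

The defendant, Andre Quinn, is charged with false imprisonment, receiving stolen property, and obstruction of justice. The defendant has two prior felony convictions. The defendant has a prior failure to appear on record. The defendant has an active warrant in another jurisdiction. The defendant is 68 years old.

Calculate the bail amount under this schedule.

$164,125

Base amounts from the schedule: false imprisonment $26,500; receiving stolen property $30,150; obstruction of justice $16,500.
Stacking rule: sum of all bases. $26,500 + $30,150 + $16,500 = $73,150.
Net percentage adjustment: +75% +35% +40% = +150%. $73,150 × 2.5 = $182,875.
Age 65 or older (−$18,750 flat): $182,875 − $18,750 = $164,125.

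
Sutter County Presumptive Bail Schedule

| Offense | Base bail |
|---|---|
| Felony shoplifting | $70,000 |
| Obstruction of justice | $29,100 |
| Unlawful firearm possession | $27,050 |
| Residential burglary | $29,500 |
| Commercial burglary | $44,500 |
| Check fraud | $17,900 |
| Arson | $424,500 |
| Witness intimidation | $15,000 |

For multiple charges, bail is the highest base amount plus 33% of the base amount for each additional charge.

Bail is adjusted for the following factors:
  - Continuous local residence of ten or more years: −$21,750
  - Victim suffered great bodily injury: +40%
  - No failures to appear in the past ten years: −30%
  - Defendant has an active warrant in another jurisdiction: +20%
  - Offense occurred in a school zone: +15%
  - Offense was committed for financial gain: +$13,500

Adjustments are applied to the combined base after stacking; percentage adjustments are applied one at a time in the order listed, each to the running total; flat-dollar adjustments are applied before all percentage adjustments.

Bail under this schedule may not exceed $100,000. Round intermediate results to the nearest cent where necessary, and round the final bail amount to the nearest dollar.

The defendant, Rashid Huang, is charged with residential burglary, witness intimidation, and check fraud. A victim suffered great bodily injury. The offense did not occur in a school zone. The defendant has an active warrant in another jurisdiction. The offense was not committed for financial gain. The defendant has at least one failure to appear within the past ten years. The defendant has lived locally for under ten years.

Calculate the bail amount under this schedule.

$67,800

Base amounts from the schedule: residential burglary $29,500; witness intimidation $15,000; check fraud $17,900.
Stacking rule: highest base plus 33% of each additional charge. Highest is residential burglary at $29,500. Additional: $15,000 × 33% = $4,950; $17,900 × 33% = $5,907. Combined base = $29,500 + $10,857 = $40,357.
Victim suffered great bodily injury (+40%): $40,357 × 1.4 = $56,499.80.
Defendant has an active warrant in another jurisdiction (+20%): $56,499.80 × 1.2 = $67,799.76.
$67,799.76 is within the $100,000 maximum.
Rounded to the nearest dollar: $67,800.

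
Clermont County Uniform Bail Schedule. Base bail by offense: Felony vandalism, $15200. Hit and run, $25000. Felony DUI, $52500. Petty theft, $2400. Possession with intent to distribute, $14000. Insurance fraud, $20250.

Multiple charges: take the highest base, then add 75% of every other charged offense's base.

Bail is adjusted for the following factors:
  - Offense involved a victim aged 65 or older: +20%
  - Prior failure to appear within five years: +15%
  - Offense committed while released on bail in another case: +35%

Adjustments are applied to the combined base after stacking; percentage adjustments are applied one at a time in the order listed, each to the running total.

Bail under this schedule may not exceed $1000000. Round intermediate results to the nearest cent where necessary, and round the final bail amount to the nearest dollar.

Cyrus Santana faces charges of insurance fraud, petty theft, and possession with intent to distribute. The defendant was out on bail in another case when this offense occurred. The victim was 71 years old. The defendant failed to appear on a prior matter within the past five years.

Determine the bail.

$60641

Base amounts from the schedule: insurance fraud $20250; petty theft $2400; possession with intent to distribute $14000.
Stacking rule: highest base plus 75% of each additional charge. Highest is insurance fraud at $20250. Additional: $2400 × 75% = $1800; $14000 × 75% = $10500. Combined base = $20250 + $12300 = $32550.
Offense involved a victim aged 65 or older (+20%): $32550 × 1.2 = $39060.
Prior failure to appear within five years (+15%): $39060 × 1.15 = $44919.
Offense committed while released on bail in another case (+35%): $44919 × 1.35 = $60640.65.
$60640.65 is within the $1000000 maximum.
Rounded to the nearest dollar: $60641.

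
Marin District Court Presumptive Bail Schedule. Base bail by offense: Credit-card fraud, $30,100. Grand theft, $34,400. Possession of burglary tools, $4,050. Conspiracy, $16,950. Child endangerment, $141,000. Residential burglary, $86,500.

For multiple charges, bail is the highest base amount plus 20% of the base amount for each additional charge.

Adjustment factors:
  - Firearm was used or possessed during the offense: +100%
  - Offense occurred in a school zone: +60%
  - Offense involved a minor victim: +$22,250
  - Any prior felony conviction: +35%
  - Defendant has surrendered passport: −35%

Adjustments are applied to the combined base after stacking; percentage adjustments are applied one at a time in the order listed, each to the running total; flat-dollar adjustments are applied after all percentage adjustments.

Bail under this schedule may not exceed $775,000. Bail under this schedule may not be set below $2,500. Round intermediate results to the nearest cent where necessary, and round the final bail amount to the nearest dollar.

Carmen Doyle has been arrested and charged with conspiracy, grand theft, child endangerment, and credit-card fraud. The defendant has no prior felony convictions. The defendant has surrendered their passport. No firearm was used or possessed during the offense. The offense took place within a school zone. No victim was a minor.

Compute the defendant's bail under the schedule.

Base amounts from the schedule: conspiracy $16,950; grand theft $34,400; child endangerment $141,000; credit-card fraud $30,100.
Stacking rule: highest base plus 20% of each additional charge. Highest is child endangerment at $141,000. Additional: $16,950 × 20% = $3,390; $34,400 × 20% = $6,880; $30,100 × 20% = $6,020. Combined base = $141,000 + $16,290 = $157,290.
Offense occurred in a school zone (+60%): $157,290 × 1.6 = $251,664.
Defendant has surrendered passport (−35%): $251,664 × 0.65 = $163,581.60.
$163,581.60 is within the $775,000 maximum.
$163,581.60 is at or above the $2,500 minimum.
Rounded to the nearest dollar: $163,582.

$163,582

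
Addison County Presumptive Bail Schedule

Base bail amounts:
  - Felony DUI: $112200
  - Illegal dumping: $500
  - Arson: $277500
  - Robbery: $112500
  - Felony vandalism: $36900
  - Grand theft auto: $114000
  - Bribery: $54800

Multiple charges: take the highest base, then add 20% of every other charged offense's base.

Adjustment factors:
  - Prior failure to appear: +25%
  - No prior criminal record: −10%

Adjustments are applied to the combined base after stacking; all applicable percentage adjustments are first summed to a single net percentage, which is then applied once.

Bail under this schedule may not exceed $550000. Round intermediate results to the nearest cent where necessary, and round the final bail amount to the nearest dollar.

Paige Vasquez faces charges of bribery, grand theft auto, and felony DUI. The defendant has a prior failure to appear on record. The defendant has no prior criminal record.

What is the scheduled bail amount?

$169510

Base amounts from the schedule: bribery $54800; grand theft auto $114000; felony DUI $112200.
Stacking rule: highest base plus 20% of each additional charge. Highest is grand theft auto at $114000. Additional: $54800 × 20% = $10960; $112200 × 20% = $22440. Combined base = $114000 + $33400 = $147400.
Net percentage adjustment: +25% −10% = +15%. $147400 × 1.15 = $169510.
$169510 is within the $550000 maximum.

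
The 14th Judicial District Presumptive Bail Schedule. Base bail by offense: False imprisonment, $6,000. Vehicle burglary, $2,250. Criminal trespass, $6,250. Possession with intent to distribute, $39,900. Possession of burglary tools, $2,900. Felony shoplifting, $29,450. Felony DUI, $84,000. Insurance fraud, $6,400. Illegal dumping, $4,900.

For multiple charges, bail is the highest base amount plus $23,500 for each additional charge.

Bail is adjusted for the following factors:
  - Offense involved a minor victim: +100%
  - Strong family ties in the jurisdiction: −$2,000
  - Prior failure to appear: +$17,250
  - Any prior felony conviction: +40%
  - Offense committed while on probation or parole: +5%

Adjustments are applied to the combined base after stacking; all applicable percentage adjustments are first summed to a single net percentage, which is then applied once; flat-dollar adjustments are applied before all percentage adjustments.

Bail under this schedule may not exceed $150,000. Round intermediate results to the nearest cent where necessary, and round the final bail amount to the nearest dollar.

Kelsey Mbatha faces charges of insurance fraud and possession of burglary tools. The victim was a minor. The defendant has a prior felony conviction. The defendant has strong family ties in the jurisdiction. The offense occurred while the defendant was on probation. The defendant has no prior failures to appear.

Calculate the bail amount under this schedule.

Base amounts from the schedule: insurance fraud $6,400; possession of burglary tools $2,900.
Stacking rule: highest base plus $23,500 per additional charge. Highest is insurance fraud at $6,400; 1 additional charge → +$23,500. Combined base = $29,900.
Strong family ties in the jurisdiction (−$2,000 flat): $29,900 − $2,000 = $27,900.
Net percentage adjustment: +100% +40% +5% = +145%. $27,900 × 2.45 = $68,355.
$68,355 is within the $150,000 maximum.

$68,355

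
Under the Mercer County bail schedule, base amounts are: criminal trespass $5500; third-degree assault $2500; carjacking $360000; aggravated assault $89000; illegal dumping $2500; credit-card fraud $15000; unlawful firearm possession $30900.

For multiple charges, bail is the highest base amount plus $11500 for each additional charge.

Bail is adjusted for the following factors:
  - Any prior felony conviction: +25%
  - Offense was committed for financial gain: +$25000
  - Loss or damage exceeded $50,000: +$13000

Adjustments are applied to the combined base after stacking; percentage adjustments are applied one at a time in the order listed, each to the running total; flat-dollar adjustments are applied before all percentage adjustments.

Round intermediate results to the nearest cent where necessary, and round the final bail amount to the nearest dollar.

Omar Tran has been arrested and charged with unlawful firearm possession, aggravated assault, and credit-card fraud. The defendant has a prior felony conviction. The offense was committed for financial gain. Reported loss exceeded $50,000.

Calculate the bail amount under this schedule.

Base amounts from the schedule: unlawful firearm possession $30900; aggravated assault $89000; credit-card fraud $15000.
Stacking rule: highest base plus $11500 per additional charge. Highest is aggravated assault at $89000; 2 additional charges → +$23000. Combined base = $112000.
Offense was committed for financial gain (+$25000 flat): $112000 + $25000 = $137000.
Loss or damage exceeded $50,000 (+$13000 flat): $137000 + $13000 = $150000.
Any prior felony conviction (+25%): $150000 × 1.25 = $187500.

$187500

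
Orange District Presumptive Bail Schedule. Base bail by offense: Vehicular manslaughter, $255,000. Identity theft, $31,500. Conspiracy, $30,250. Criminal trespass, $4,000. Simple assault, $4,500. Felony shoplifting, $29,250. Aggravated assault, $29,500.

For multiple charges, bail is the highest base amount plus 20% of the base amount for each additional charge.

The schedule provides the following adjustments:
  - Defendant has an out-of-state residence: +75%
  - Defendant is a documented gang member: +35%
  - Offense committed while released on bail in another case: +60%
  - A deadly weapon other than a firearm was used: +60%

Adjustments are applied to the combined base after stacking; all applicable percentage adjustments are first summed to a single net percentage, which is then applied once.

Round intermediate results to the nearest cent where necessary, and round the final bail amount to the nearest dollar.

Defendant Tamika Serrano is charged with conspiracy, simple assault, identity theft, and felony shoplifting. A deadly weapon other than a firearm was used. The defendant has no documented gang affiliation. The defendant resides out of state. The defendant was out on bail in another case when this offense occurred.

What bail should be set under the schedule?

Base amounts from the schedule: conspiracy $30,250; simple assault $4,500; identity theft $31,500; felony shoplifting $29,250.
Stacking rule: highest base plus 20% of each additional charge. Highest is identity theft at $31,500. Additional: $30,250 × 20% = $6,050; $4,500 × 20% = $900; $29,250 × 20% = $5,850. Combined base = $31,500 + $12,800 = $44,300.
Net percentage adjustment: +75% +60% +60% = +195%. $44,300 × 2.95 = $130,685.

$130,685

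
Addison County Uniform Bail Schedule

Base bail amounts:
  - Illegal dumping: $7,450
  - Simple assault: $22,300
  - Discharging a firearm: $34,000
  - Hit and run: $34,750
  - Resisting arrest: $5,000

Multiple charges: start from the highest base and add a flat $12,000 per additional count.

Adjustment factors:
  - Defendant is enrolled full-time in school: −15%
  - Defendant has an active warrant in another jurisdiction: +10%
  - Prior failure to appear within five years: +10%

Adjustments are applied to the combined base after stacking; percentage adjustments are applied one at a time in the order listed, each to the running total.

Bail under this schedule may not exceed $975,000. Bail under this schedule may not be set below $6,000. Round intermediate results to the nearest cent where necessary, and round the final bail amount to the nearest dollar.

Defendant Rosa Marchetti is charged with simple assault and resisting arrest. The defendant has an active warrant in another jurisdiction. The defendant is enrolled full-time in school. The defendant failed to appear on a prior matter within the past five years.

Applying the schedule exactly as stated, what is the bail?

$35,278

Base amounts from the schedule: simple assault $22,300; resisting arrest $5,000.
Stacking rule: highest base plus $12,000 per additional charge. Highest is simple assault at $22,300; 1 additional charge → +$12,000. Combined base = $34,300.
Defendant is enrolled full-time in school (−15%): $34,300 × 0.85 = $29,155.
Defendant has an active warrant in another jurisdiction (+10%): $29,155 × 1.1 = $32,070.50.
Prior failure to appear within five years (+10%): $32,070.50 × 1.1 = $35,277.55.
$35,277.55 is within the $975,000 maximum.
$35,277.55 is at or above the $6,000 minimum.
Rounded to the nearest dollar: $35,278.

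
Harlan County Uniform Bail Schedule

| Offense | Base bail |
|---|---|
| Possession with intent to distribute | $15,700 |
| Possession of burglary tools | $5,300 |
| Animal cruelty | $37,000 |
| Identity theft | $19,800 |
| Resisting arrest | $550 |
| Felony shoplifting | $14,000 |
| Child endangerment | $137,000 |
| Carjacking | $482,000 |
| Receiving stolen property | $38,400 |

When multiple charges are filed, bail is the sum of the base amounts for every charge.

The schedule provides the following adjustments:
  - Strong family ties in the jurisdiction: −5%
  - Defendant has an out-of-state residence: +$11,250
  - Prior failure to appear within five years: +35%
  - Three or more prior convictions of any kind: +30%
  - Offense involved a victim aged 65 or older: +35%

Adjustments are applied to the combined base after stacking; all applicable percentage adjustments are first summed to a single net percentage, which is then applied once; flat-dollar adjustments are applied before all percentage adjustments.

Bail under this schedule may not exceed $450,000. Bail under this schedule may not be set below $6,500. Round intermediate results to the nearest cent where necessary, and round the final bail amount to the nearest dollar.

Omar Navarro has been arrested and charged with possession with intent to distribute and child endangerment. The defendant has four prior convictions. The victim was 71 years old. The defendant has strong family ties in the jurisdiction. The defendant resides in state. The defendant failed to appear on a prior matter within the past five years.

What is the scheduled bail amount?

$297,765

Base amounts from the schedule: possession with intent to distribute $15,700; child endangerment $137,000.
Stacking rule: sum of all bases. $15,700 + $137,000 = $152,700.
Net percentage adjustment: −5% +35% +30% +35% = +95%. $152,700 × 1.95 = $297,765.
$297,765 is within the $450,000 maximum.
$297,765 is at or above the $6,500 minimum.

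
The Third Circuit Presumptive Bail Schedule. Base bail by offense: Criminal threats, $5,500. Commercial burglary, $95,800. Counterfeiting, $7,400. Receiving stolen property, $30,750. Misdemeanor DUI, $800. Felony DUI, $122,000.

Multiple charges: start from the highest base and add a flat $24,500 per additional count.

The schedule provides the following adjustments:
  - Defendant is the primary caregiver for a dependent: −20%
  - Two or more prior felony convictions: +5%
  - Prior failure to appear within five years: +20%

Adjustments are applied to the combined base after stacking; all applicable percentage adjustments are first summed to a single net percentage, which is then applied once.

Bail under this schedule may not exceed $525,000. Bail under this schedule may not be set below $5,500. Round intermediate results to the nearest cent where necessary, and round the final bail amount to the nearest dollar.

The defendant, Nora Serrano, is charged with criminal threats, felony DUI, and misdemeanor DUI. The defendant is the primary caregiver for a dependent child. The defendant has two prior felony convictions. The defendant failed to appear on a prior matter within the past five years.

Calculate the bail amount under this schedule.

$179,550

Base amounts from the schedule: criminal threats $5,500; felony DUI $122,000; misdemeanor DUI $800.
Stacking rule: highest base plus $24,500 per additional charge. Highest is felony DUI at $122,000; 2 additional charges → +$49,000. Combined base = $171,000.
Net percentage adjustment: −20% +5% +20% = +5%. $171,000 × 1.05 = $179,550.
$179,550 is within the $525,000 maximum.
$179,550 is at or above the $5,500 minimum.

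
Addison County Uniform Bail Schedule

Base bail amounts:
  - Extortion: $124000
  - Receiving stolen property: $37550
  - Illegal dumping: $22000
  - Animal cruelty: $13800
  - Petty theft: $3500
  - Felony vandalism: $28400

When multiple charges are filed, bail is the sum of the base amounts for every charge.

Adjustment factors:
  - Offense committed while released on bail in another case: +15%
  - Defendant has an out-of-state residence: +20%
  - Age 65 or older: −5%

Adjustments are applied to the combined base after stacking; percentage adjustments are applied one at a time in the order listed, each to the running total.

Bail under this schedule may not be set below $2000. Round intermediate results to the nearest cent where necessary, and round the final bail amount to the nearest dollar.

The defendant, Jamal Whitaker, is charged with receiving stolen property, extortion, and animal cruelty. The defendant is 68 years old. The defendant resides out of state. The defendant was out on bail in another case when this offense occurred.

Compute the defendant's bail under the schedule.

$229884

Base amounts from the schedule: receiving stolen property $37550; extortion $124000; animal cruelty $13800.
Stacking rule: sum of all bases. $37550 + $124000 + $13800 = $175350.
Offense committed while released on bail in another case (+15%): $175350 × 1.15 = $201652.50.
Defendant has an out-of-state residence (+20%): $201652.50 × 1.2 = $241983.
Age 65 or older (−5%): $241983 × 0.95 = $229883.85.
$229883.85 is at or above the $2000 minimum.
Rounded to the nearest dollar: $229884.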